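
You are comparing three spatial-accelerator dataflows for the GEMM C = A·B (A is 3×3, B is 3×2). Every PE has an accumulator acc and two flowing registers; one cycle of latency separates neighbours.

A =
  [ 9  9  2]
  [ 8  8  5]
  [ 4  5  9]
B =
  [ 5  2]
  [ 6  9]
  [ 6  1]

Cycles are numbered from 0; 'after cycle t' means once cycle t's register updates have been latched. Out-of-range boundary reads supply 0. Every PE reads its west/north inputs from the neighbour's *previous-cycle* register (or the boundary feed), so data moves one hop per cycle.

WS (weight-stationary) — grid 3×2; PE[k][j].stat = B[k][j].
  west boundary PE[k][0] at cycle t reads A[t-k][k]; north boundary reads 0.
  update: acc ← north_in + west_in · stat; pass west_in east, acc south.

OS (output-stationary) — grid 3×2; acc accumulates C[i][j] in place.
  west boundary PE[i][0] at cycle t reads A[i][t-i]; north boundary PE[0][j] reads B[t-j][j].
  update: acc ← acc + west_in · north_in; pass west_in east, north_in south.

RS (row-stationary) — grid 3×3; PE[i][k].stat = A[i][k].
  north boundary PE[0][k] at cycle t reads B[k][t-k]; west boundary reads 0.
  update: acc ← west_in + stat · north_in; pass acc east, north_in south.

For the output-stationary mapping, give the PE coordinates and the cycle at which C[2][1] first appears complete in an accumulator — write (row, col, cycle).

OS — PE[2][1] is where C[2][1] collects:
  t=0 PE[2][1]: acc=0 h=0 v=0
  t=1 PE[2][1]: acc=0 h=0 v=0
  t=2 PE[2][1]: acc=0 h=0 v=0
  t=3 PE[2][1]: acc=8 h=4 v=2
  t=4 PE[2][1]: acc=53 h=5 v=9
  t=5 PE[2][1]: acc=62 h=9 v=1

(row, col, cycle) = (2, 1, 5)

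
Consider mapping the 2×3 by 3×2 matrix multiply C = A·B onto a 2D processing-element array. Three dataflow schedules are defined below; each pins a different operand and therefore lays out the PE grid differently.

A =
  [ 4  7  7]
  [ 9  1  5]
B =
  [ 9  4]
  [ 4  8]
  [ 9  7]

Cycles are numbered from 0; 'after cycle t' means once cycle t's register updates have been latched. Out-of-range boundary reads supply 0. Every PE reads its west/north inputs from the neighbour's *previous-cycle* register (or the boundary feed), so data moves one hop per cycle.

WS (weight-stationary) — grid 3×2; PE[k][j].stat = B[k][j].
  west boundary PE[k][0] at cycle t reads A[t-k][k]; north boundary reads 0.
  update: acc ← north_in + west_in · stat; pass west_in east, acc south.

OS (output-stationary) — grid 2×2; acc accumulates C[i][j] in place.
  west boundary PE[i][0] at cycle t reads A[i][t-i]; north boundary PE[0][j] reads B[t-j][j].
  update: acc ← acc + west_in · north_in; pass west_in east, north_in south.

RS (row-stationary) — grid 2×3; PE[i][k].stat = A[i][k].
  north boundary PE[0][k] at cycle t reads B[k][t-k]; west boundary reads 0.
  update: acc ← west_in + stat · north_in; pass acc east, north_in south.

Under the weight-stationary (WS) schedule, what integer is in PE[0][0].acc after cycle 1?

WS 3×2: PE[0][0] cycle-by-cycle (with neighbour feeds):
  [0] (0,0) acc=36 (h:4 v:36)
  [1] (0,0) acc=81 (h:9 v:81)

PE[0][0].acc = 81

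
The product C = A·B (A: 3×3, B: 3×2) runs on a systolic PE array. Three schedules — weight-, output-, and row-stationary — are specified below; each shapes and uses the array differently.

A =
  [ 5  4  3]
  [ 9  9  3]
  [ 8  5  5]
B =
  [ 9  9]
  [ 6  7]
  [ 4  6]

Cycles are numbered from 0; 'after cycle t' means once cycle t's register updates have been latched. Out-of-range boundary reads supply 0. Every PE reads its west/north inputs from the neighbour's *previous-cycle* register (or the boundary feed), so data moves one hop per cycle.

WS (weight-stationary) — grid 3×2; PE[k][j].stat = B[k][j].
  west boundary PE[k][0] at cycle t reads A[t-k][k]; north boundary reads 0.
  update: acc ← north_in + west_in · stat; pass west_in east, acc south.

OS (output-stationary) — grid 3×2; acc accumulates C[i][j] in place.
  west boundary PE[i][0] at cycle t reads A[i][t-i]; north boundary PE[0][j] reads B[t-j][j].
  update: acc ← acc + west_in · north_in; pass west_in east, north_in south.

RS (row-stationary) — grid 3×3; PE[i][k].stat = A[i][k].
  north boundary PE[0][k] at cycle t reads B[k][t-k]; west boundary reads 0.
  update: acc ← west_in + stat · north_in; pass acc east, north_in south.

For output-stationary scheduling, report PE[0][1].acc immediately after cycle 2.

PE[0][1].acc = 73

Tracing OS — 3×2 array, target PE[0][1]:
  0: (0,0).acc=45  regs=<5,9>
  0: (0,1).acc=0  regs=<0,0>
  1: (0,0).acc=69  regs=<4,6>
  1: (0,1).acc=45  regs=<5,9>
  2: (0,0).acc=81  regs=<3,4>
  2: (0,1).acc=73  regs=<4,7>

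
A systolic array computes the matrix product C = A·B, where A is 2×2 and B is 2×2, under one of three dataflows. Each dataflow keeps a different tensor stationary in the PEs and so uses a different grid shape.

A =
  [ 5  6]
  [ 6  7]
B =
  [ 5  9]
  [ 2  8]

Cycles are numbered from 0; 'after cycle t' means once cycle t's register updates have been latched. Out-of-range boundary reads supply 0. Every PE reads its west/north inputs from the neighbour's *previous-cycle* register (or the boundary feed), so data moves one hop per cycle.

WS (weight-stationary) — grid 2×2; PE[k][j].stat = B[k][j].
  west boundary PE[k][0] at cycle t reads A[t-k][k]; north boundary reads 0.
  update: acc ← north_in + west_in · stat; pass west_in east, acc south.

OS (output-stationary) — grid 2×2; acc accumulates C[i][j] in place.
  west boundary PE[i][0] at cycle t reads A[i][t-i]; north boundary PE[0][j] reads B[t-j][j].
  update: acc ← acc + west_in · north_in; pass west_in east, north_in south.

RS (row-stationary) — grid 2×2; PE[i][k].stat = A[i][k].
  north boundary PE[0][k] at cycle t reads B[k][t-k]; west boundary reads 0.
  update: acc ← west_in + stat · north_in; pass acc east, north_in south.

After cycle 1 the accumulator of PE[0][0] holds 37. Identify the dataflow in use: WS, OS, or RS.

dataflow = OS

WS [2×2] PE[0][0] across cycles:
  c0 r0c0: 25 / 5 / 25
  c1 r0c0: 30 / 6 / 30
OS [2×2] PE[0][0] across cycles:
  c0 r0c0: 25 / 5 / 5
  c1 r0c0: 37 / 6 / 2
RS [2×2] PE[0][0] across cycles:
  c0 r0c0: 25 / 25 / 5
  c1 r0c0: 45 / 45 / 9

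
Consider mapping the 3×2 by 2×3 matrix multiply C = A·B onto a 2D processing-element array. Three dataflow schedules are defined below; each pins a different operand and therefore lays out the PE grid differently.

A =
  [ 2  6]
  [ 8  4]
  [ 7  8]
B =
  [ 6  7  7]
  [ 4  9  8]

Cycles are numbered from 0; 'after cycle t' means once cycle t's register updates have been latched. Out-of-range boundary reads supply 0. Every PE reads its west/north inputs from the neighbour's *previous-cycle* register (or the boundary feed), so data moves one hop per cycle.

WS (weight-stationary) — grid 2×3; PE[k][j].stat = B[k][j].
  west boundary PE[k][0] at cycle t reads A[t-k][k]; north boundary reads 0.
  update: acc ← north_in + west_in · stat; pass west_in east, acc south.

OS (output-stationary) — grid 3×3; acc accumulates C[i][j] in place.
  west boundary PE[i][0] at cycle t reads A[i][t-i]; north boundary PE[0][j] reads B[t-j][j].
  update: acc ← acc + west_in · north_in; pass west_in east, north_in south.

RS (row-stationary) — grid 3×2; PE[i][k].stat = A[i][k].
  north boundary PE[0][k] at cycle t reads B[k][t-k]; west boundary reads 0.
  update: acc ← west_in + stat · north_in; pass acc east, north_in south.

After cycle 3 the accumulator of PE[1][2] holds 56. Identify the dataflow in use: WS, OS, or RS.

dataflow = OS

— WS: 2×3; PE[1][2] trace:
  c0 r1c2: 0 / 0 / 0
  c1 r1c2: 0 / 0 / 0
  c2 r1c2: 0 / 0 / 0
  c3 r1c2: 62 / 6 / 62
— OS: 3×3; PE[1][2] trace:
  c0 r1c2: 0 / 0 / 0
  c1 r1c2: 0 / 0 / 0
  c2 r1c2: 0 / 0 / 0
  c3 r1c2: 56 / 8 / 7
RS (3×2): PE[1][2] does not exist.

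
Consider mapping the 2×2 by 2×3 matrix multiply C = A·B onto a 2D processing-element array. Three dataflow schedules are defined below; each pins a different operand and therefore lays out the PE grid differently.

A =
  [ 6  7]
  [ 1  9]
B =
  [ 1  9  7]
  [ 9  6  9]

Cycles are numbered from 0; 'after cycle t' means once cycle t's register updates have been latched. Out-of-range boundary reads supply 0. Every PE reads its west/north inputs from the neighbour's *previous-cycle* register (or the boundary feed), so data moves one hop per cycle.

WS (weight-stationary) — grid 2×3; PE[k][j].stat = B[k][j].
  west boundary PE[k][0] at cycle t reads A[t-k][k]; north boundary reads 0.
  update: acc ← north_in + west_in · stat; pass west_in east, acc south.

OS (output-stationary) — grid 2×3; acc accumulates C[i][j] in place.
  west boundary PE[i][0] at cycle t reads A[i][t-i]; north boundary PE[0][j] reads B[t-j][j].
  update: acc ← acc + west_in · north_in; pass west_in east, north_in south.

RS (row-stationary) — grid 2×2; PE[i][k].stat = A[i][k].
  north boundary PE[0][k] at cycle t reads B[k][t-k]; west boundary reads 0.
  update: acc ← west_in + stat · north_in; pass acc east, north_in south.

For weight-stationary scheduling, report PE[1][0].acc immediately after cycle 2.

WS (2×3). Following PE[1][0] plus its west/north inputs:
  cycle 0: PE[0][0] → acc 6, east 6, south 6
  cycle 0: PE[1][0] → acc 0, east 0, south 0
  cycle 1: PE[0][0] → acc 1, east 1, south 1
  cycle 1: PE[1][0] → acc 69, east 7, south 69
  cycle 2: PE[0][0] → acc 0, east 0, south 0
  cycle 2: PE[1][0] → acc 82, east 9, south 82

PE[1][0].acc = 82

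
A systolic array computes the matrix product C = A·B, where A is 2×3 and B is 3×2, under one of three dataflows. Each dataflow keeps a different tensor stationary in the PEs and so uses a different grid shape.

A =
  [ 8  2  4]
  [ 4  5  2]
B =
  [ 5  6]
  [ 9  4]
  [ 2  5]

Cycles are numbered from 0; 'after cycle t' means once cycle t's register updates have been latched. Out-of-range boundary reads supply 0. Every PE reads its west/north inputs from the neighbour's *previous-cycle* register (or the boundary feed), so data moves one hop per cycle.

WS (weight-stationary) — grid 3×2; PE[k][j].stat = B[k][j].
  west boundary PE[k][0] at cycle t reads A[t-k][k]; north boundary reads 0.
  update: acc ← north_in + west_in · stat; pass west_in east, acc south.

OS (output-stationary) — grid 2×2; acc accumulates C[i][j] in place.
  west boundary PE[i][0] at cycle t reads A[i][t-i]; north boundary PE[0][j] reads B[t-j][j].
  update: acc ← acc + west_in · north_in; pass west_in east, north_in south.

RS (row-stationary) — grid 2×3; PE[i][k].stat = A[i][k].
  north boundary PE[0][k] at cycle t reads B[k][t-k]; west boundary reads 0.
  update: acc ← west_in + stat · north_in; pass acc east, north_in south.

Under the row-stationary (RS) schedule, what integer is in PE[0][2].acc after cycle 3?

RS on a 2×3 grid — tracing PE[0][2] and its feeders:
  step 0 · PE0,1: acc=0; fwd→0 fwd↓0
  step 0 · PE0,2: acc=0; fwd→0 fwd↓0
  step 1 · PE0,1: acc=58; fwd→58 fwd↓9
  step 1 · PE0,2: acc=0; fwd→0 fwd↓0
  step 2 · PE0,1: acc=56; fwd→56 fwd↓4
  step 2 · PE0,2: acc=66; fwd→66 fwd↓2
  step 3 · PE0,1: acc=0; fwd→0 fwd↓0
  step 3 · PE0,2: acc=76; fwd→76 fwd↓5

PE[0][2].acc = 76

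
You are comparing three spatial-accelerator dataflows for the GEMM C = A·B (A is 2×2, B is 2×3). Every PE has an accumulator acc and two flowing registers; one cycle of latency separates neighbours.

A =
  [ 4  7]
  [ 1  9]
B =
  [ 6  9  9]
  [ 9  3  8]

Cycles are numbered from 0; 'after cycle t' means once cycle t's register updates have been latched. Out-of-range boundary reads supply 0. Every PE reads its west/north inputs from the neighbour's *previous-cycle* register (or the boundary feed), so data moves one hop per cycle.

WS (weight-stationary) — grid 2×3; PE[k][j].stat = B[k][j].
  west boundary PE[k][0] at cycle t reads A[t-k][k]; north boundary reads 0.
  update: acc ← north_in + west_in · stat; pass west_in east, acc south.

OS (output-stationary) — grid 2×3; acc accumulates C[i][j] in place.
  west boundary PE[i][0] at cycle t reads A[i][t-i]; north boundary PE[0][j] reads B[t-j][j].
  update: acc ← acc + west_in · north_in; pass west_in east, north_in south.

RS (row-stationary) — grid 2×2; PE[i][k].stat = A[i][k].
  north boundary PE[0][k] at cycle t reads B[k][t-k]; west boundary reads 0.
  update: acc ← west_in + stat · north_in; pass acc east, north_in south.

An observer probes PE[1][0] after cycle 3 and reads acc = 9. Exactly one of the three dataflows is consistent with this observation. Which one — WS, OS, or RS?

dataflow = RS

— WS: 2×3; PE[1][0] trace:
  cycle 0: PE[1][0] → acc 0, east 0, south 0
  cycle 1: PE[1][0] → acc 87, east 7, south 87
  cycle 2: PE[1][0] → acc 87, east 9, south 87
  cycle 3: PE[1][0] → acc 0, east 0, south 0
— OS: 2×3; PE[1][0] trace:
  cycle 0: PE[1][0] → acc 0, east 0, south 0
  cycle 1: PE[1][0] → acc 6, east 1, south 6
  cycle 2: PE[1][0] → acc 87, east 9, south 9
  cycle 3: PE[1][0] → acc 87, east 0, south 0
— RS: 2×2; PE[1][0] trace:
  cycle 0: PE[1][0] → acc 0, east 0, south 0
  cycle 1: PE[1][0] → acc 6, east 6, south 6
  cycle 2: PE[1][0] → acc 9, east 9, south 9
  cycle 3: PE[1][0] → acc 9, east 9, south 9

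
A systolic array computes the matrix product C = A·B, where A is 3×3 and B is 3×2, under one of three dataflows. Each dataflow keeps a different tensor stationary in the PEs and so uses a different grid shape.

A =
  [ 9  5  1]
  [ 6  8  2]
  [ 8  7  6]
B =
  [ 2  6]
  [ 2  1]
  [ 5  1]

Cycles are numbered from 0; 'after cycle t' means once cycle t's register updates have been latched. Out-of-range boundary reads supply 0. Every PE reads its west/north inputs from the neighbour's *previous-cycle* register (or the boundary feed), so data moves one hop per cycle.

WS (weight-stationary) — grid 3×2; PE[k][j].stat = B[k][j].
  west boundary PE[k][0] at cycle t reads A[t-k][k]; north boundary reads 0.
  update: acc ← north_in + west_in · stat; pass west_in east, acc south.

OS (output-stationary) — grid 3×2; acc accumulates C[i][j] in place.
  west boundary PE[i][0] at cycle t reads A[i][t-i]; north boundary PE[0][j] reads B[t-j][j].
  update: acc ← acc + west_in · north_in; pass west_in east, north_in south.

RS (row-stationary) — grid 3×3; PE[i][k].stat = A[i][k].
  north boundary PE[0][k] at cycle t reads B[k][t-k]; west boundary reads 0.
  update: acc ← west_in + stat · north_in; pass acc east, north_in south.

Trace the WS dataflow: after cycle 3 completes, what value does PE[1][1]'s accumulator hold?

PE[1][1].acc = 44

WS on a 3×2 grid — tracing PE[1][1] and its feeders:
  c0 r0c1: 0 / 0 / 0
  c0 r1c0: 0 / 0 / 0
  c0 r1c1: 0 / 0 / 0
  c1 r0c1: 54 / 9 / 54
  c1 r1c0: 28 / 5 / 28
  c1 r1c1: 0 / 0 / 0
  c2 r0c1: 36 / 6 / 36
  c2 r1c0: 28 / 8 / 28
  c2 r1c1: 59 / 5 / 59
  c3 r0c1: 48 / 8 / 48
  c3 r1c0: 30 / 7 / 30
  c3 r1c1: 44 / 8 / 44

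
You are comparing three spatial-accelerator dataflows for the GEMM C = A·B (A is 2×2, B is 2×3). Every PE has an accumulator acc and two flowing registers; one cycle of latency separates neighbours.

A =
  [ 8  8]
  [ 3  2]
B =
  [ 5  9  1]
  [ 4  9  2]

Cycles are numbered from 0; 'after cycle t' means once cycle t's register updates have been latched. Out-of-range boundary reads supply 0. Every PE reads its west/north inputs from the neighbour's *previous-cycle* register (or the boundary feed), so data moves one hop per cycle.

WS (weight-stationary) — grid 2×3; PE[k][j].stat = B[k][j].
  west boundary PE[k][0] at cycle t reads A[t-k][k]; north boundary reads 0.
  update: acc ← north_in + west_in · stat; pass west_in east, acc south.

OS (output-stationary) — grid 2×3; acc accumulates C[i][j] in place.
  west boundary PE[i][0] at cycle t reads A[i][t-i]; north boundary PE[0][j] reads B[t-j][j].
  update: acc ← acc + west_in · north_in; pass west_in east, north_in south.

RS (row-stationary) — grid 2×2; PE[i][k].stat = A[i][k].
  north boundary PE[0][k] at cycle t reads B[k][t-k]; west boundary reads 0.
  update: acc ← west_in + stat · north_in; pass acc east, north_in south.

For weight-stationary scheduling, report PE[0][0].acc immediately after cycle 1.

WS on a 2×3 grid — tracing PE[0][0] and its feeders:
  c0 r0c0: 40 / 8 / 40
  c1 r0c0: 15 / 3 / 15

PE[0][0].acc = 15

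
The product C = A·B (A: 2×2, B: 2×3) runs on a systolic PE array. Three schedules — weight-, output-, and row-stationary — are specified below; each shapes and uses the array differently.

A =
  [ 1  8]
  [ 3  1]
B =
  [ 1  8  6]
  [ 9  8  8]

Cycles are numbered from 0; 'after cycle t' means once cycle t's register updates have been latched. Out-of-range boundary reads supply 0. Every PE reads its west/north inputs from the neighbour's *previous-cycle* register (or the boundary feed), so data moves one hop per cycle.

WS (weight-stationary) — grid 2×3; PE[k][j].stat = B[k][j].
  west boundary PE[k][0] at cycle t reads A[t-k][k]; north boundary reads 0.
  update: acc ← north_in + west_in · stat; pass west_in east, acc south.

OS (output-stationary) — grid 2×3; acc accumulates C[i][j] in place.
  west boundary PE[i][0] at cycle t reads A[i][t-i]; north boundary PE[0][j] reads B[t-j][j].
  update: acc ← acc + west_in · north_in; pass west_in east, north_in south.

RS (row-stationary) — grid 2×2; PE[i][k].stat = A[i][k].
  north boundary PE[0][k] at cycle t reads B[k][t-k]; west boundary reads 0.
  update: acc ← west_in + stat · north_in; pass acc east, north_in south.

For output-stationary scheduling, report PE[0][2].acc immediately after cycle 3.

OS on a 2×3 grid — tracing PE[0][2] and its feeders:
  cycle 0: PE[0][1] → acc 0, east 0, south 0
  cycle 0: PE[0][2] → acc 0, east 0, south 0
  cycle 1: PE[0][1] → acc 8, east 1, south 8
  cycle 1: PE[0][2] → acc 0, east 0, south 0
  cycle 2: PE[0][1] → acc 72, east 8, south 8
  cycle 2: PE[0][2] → acc 6, east 1, south 6
  cycle 3: PE[0][1] → acc 72, east 0, south 0
  cycle 3: PE[0][2] → acc 70, east 8, south 8

PE[0][2].acc = 70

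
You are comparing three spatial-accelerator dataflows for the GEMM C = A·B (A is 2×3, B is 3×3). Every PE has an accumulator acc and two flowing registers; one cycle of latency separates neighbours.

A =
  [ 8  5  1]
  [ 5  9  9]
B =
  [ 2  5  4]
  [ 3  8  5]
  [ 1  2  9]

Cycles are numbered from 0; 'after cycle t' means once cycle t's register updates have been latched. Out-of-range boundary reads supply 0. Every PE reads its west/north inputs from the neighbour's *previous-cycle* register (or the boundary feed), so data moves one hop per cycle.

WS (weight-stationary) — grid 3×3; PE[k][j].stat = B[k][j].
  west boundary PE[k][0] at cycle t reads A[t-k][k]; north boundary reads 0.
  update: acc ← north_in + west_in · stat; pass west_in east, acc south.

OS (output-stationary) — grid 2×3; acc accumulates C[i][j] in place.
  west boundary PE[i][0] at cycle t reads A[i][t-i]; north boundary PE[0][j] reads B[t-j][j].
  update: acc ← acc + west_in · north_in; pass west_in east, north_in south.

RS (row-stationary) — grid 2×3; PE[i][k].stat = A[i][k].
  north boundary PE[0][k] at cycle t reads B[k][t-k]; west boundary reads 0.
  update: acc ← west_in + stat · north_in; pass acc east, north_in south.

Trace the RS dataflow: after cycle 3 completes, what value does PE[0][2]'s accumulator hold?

PE[0][2].acc = 82

Tracing RS — 2×3 array, target PE[0][2]:
  step 0 · PE0,1: acc=0; fwd→0 fwd↓0
  step 0 · PE0,2: acc=0; fwd→0 fwd↓0
  step 1 · PE0,1: acc=31; fwd→31 fwd↓3
  step 1 · PE0,2: acc=0; fwd→0 fwd↓0
  step 2 · PE0,1: acc=80; fwd→80 fwd↓8
  step 2 · PE0,2: acc=32; fwd→32 fwd↓1
  step 3 · PE0,1: acc=57; fwd→57 fwd↓5
  step 3 · PE0,2: acc=82; fwd→82 fwd↓2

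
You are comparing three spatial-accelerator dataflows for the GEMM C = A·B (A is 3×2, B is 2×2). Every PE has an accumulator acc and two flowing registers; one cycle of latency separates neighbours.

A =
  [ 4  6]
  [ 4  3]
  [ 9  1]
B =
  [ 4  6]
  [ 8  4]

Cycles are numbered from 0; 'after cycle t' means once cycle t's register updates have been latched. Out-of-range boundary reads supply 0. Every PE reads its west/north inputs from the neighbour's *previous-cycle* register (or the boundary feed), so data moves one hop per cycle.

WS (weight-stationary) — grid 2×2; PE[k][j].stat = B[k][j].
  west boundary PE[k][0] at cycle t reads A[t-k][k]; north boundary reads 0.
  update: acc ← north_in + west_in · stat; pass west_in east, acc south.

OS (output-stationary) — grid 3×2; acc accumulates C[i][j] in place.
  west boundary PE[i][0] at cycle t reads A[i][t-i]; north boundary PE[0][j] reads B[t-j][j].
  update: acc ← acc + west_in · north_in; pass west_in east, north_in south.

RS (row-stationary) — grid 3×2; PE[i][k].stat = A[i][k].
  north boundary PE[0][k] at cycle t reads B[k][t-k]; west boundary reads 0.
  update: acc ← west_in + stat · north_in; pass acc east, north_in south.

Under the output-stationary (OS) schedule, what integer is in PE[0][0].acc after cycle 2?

PE[0][0].acc = 64

OS 3×2: PE[0][0] cycle-by-cycle (with neighbour feeds):
  c0 r0c0: 16 / 4 / 4
  c1 r0c0: 64 / 6 / 8
  c2 r0c0: 64 / 0 / 0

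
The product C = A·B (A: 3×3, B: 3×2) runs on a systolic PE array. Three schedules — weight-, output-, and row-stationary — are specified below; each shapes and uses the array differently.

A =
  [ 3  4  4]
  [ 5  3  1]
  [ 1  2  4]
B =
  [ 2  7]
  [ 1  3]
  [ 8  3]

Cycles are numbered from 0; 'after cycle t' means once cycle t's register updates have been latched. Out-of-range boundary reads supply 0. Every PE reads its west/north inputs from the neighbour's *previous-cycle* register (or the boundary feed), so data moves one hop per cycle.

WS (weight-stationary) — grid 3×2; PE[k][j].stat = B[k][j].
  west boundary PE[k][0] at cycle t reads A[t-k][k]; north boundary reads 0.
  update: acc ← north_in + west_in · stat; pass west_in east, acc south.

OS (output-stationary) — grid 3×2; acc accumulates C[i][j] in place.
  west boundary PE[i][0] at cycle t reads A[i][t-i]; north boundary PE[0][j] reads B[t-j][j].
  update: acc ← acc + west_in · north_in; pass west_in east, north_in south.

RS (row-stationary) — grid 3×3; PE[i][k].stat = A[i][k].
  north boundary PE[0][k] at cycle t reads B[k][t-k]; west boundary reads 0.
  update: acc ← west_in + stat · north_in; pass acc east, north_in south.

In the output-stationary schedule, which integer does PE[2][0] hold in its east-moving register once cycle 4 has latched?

OS 3×2: PE[2][0] cycle-by-cycle (with neighbour feeds):
  after 0 — PE[1][0] acc=0, pass-E 0, pass-S 0
  after 0 — PE[2][0] acc=0, pass-E 0, pass-S 0
  after 1 — PE[1][0] acc=10, pass-E 5, pass-S 2
  after 1 — PE[2][0] acc=0, pass-E 0, pass-S 0
  after 2 — PE[1][0] acc=13, pass-E 3, pass-S 1
  after 2 — PE[2][0] acc=2, pass-E 1, pass-S 2
  after 3 — PE[1][0] acc=21, pass-E 1, pass-S 8
  after 3 — PE[2][0] acc=4, pass-E 2, pass-S 1
  after 4 — PE[1][0] acc=21, pass-E 0, pass-S 0
  after 4 — PE[2][0] acc=36, pass-E 4, pass-S 8

register = 4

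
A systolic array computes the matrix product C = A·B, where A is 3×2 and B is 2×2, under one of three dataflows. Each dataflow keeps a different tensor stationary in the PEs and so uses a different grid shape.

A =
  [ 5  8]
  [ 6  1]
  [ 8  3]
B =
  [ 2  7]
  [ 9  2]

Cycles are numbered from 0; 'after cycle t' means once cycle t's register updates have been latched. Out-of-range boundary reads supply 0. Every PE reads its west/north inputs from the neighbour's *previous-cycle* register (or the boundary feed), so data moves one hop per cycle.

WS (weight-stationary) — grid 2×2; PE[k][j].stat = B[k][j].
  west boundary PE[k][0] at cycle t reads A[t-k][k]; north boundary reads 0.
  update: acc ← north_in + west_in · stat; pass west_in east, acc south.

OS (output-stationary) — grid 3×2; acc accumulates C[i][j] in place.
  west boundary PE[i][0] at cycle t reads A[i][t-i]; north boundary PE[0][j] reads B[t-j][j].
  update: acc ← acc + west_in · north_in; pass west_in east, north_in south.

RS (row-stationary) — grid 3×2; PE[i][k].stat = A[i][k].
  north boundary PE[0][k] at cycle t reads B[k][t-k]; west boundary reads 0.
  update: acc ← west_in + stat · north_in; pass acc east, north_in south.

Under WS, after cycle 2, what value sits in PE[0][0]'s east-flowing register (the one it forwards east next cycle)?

WS 2×2: PE[0][0] cycle-by-cycle (with neighbour feeds):
  cycle 0: PE[0][0] → acc 10, east 5, south 10
  cycle 1: PE[0][0] → acc 12, east 6, south 12
  cycle 2: PE[0][0] → acc 16, east 8, south 16

register = 8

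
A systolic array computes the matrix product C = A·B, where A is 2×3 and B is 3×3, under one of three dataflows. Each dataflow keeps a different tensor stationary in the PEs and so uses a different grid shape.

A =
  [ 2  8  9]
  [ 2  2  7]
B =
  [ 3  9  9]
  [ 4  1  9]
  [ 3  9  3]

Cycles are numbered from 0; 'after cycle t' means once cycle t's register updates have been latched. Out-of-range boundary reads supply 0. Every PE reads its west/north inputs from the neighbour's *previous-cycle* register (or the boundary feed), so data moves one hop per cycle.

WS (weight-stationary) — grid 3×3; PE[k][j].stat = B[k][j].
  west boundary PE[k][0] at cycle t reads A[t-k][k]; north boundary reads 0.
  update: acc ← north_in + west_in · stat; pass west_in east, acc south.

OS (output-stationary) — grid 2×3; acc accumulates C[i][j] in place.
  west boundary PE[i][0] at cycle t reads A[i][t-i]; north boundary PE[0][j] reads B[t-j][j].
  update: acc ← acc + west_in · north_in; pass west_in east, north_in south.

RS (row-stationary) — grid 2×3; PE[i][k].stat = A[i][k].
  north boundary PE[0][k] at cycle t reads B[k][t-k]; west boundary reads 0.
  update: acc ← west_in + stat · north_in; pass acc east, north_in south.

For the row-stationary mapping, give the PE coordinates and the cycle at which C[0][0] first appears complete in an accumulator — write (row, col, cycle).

(row, col, cycle) = (0, 2, 2)

Under RS, C[0][0] lands at PE[0][2]:
  t=0 PE[0][2]: acc=0 h=0 v=0
  t=1 PE[0][2]: acc=0 h=0 v=0
  t=2 PE[0][2]: acc=65 h=65 v=3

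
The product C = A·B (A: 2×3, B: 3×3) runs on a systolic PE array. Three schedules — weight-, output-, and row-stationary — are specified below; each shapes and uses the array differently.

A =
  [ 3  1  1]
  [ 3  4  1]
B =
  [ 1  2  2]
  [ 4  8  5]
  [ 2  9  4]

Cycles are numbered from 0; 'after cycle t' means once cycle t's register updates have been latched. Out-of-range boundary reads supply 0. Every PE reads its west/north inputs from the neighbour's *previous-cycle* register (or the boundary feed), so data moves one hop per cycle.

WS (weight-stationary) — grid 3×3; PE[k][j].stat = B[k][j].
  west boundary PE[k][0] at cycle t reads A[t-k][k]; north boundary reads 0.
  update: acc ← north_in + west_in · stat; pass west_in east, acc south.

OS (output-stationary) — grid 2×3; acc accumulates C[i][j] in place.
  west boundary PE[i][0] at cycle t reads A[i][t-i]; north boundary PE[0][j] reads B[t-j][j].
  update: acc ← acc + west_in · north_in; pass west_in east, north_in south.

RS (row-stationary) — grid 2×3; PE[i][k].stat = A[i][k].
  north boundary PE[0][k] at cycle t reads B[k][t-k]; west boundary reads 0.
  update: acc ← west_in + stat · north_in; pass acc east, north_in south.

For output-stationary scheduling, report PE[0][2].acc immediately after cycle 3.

Tracing OS — 2×3 array, target PE[0][2]:
  step 0 · PE0,1: acc=0; fwd→0 fwd↓0
  step 0 · PE0,2: acc=0; fwd→0 fwd↓0
  step 1 · PE0,1: acc=6; fwd→3 fwd↓2
  step 1 · PE0,2: acc=0; fwd→0 fwd↓0
  step 2 · PE0,1: acc=14; fwd→1 fwd↓8
  step 2 · PE0,2: acc=6; fwd→3 fwd↓2
  step 3 · PE0,1: acc=23; fwd→1 fwd↓9
  step 3 · PE0,2: acc=11; fwd→1 fwd↓5

PE[0][2].acc = 11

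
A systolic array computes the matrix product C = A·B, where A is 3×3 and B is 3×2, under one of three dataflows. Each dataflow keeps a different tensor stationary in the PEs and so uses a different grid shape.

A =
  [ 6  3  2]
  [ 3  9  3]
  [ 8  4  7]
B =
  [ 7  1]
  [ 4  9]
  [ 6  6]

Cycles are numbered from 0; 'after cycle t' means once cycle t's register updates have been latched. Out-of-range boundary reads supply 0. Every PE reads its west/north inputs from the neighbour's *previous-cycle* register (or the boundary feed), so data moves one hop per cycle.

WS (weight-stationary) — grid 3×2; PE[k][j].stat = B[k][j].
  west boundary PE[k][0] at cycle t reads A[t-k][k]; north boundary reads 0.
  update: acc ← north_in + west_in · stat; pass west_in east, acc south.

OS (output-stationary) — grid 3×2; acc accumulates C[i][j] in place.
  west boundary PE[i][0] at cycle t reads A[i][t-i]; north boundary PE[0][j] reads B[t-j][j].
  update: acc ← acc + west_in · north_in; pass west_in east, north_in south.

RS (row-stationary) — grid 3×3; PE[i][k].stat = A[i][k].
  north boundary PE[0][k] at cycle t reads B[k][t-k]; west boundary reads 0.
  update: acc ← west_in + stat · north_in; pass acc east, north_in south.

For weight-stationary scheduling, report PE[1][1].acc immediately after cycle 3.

PE[1][1].acc = 84

WS on a 3×2 grid — tracing PE[1][1] and its feeders:
  c0 r0c1: 0 / 0 / 0
  c0 r1c0: 0 / 0 / 0
  c0 r1c1: 0 / 0 / 0
  c1 r0c1: 6 / 6 / 6
  c1 r1c0: 54 / 3 / 54
  c1 r1c1: 0 / 0 / 0
  c2 r0c1: 3 / 3 / 3
  c2 r1c0: 57 / 9 / 57
  c2 r1c1: 33 / 3 / 33
  c3 r0c1: 8 / 8 / 8
  c3 r1c0: 72 / 4 / 72
  c3 r1c1: 84 / 9 / 84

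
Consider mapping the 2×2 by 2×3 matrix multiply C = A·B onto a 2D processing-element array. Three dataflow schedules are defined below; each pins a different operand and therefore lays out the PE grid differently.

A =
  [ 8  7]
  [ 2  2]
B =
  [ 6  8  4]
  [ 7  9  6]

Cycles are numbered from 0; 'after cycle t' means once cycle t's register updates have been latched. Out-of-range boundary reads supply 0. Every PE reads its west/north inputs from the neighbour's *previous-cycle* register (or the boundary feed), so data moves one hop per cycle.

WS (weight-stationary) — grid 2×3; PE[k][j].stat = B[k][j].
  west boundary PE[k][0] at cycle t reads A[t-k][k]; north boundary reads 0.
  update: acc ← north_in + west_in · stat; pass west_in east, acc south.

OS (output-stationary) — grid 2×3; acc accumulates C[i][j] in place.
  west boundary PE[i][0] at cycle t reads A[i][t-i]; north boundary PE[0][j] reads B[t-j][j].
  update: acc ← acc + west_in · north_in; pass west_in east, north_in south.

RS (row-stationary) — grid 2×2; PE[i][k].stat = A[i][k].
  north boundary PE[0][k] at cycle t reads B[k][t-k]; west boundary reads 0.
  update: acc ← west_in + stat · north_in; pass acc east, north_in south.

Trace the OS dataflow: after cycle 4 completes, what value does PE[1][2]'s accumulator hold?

PE[1][2].acc = 20

OS on a 2×3 grid — tracing PE[1][2] and its feeders:
  step 0 · PE0,2: acc=0; fwd→0 fwd↓0
  step 0 · PE1,1: acc=0; fwd→0 fwd↓0
  step 0 · PE1,2: acc=0; fwd→0 fwd↓0
  step 1 · PE0,2: acc=0; fwd→0 fwd↓0
  step 1 · PE1,1: acc=0; fwd→0 fwd↓0
  step 1 · PE1,2: acc=0; fwd→0 fwd↓0
  step 2 · PE0,2: acc=32; fwd→8 fwd↓4
  step 2 · PE1,1: acc=16; fwd→2 fwd↓8
  step 2 · PE1,2: acc=0; fwd→0 fwd↓0
  step 3 · PE0,2: acc=74; fwd→7 fwd↓6
  step 3 · PE1,1: acc=34; fwd→2 fwd↓9
  step 3 · PE1,2: acc=8; fwd→2 fwd↓4
  step 4 · PE0,2: acc=74; fwd→0 fwd↓0
  step 4 · PE1,1: acc=34; fwd→0 fwd↓0
  step 4 · PE1,2: acc=20; fwd→2 fwd↓6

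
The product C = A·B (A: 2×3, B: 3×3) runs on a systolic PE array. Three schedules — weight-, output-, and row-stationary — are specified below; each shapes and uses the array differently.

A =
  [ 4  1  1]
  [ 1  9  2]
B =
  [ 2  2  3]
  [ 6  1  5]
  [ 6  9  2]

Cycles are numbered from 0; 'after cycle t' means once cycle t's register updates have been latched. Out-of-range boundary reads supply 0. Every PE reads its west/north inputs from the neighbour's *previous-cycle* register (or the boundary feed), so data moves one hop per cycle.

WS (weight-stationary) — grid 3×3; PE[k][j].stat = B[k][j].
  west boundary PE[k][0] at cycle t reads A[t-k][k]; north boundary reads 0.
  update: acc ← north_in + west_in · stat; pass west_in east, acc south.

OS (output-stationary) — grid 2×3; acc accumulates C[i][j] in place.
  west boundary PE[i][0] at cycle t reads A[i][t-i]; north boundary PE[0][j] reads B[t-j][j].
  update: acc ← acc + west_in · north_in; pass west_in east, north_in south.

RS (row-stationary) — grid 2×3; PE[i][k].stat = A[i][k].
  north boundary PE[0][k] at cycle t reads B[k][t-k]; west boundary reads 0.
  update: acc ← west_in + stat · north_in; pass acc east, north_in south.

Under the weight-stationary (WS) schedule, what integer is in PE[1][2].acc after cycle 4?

WS on a 3×3 grid — tracing PE[1][2] and its feeders:
  t=0 PE[0][2]: acc=0 h=0 v=0
  t=0 PE[1][1]: acc=0 h=0 v=0
  t=0 PE[1][2]: acc=0 h=0 v=0
  t=1 PE[0][2]: acc=0 h=0 v=0
  t=1 PE[1][1]: acc=0 h=0 v=0
  t=1 PE[1][2]: acc=0 h=0 v=0
  t=2 PE[0][2]: acc=12 h=4 v=12
  t=2 PE[1][1]: acc=9 h=1 v=9
  t=2 PE[1][2]: acc=0 h=0 v=0
  t=3 PE[0][2]: acc=3 h=1 v=3
  t=3 PE[1][1]: acc=11 h=9 v=11
  t=3 PE[1][2]: acc=17 h=1 v=17
  t=4 PE[0][2]: acc=0 h=0 v=0
  t=4 PE[1][1]: acc=0 h=0 v=0
  t=4 PE[1][2]: acc=48 h=9 v=48

PE[1][2].acc = 48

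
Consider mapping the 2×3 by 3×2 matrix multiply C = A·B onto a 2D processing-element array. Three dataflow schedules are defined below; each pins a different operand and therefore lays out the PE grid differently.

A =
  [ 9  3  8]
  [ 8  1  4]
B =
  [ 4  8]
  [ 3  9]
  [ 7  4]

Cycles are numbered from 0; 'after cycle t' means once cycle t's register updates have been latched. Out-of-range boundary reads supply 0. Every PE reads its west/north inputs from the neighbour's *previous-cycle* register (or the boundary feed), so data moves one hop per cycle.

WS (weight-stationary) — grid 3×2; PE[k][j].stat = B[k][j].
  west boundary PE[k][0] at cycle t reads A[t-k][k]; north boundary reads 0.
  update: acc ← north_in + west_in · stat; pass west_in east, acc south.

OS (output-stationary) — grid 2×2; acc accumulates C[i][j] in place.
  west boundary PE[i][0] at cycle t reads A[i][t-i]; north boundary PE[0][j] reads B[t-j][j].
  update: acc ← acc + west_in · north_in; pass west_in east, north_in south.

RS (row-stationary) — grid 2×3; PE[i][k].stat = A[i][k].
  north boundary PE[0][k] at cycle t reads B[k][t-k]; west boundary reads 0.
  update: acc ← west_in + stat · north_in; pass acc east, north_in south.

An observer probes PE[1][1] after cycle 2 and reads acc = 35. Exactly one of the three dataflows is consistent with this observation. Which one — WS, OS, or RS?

Under WS (3×2), PE[1][1]:
  cycle 0: PE[1][1] → acc 0, east 0, south 0
  cycle 1: PE[1][1] → acc 0, east 0, south 0
  cycle 2: PE[1][1] → acc 99, east 3, south 99
Under OS (2×2), PE[1][1]:
  cycle 0: PE[1][1] → acc 0, east 0, south 0
  cycle 1: PE[1][1] → acc 0, east 0, south 0
  cycle 2: PE[1][1] → acc 64, east 8, south 8
Under RS (2×3), PE[1][1]:
  cycle 0: PE[1][1] → acc 0, east 0, south 0
  cycle 1: PE[1][1] → acc 0, east 0, south 0
  cycle 2: PE[1][1] → acc 35, east 35, south 3

dataflow = RS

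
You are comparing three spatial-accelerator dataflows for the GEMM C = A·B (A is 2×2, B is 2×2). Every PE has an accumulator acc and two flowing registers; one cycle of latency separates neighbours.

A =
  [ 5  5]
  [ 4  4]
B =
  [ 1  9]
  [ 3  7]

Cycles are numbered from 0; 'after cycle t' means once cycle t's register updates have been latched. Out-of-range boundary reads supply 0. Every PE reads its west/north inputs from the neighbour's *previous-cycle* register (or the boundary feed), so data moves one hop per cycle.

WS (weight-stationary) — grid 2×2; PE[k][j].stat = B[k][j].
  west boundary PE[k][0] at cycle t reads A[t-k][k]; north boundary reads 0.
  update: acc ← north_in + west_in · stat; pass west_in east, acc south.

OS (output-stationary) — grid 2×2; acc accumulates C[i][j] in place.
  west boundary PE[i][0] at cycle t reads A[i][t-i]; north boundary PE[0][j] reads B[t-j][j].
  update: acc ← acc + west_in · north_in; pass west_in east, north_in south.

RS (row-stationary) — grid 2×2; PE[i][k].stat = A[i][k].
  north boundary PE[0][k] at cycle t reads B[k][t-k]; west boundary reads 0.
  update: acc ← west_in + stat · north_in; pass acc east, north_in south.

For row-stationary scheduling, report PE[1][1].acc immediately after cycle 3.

PE[1][1].acc = 64

RS 2×2: PE[1][1] cycle-by-cycle (with neighbour feeds):
  after 0 — PE[0][1] acc=0, pass-E 0, pass-S 0
  after 0 — PE[1][0] acc=0, pass-E 0, pass-S 0
  after 0 — PE[1][1] acc=0, pass-E 0, pass-S 0
  after 1 — PE[0][1] acc=20, pass-E 20, pass-S 3
  after 1 — PE[1][0] acc=4, pass-E 4, pass-S 1
  after 1 — PE[1][1] acc=0, pass-E 0, pass-S 0
  after 2 — PE[0][1] acc=80, pass-E 80, pass-S 7
  after 2 — PE[1][0] acc=36, pass-E 36, pass-S 9
  after 2 — PE[1][1] acc=16, pass-E 16, pass-S 3
  after 3 — PE[0][1] acc=0, pass-E 0, pass-S 0
  after 3 — PE[1][0] acc=0, pass-E 0, pass-S 0
  after 3 — PE[1][1] acc=64, pass-E 64, pass-S 7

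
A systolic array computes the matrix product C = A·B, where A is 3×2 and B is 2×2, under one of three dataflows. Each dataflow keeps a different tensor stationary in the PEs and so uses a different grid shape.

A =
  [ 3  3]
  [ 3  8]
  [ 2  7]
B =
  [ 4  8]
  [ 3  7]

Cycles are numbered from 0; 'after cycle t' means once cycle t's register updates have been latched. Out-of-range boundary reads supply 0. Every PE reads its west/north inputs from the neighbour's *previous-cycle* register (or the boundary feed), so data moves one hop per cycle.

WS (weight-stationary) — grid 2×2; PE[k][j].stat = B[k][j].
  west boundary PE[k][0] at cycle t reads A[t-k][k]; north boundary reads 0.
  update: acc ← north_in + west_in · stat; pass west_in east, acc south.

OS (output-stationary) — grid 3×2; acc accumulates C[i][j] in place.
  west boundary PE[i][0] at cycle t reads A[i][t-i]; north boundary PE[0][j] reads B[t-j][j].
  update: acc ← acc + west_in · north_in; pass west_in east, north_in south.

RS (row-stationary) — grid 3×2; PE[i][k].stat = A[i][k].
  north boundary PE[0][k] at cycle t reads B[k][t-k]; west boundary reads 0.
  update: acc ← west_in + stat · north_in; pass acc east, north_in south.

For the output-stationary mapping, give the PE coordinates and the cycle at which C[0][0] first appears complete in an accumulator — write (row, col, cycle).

(row, col, cycle) = (0, 0, 1)

OS: C[0][0] accumulates in PE[0][0]:
  0: (0,0).acc=12  regs=<3,4>
  1: (0,0).acc=21  regs=<3,3>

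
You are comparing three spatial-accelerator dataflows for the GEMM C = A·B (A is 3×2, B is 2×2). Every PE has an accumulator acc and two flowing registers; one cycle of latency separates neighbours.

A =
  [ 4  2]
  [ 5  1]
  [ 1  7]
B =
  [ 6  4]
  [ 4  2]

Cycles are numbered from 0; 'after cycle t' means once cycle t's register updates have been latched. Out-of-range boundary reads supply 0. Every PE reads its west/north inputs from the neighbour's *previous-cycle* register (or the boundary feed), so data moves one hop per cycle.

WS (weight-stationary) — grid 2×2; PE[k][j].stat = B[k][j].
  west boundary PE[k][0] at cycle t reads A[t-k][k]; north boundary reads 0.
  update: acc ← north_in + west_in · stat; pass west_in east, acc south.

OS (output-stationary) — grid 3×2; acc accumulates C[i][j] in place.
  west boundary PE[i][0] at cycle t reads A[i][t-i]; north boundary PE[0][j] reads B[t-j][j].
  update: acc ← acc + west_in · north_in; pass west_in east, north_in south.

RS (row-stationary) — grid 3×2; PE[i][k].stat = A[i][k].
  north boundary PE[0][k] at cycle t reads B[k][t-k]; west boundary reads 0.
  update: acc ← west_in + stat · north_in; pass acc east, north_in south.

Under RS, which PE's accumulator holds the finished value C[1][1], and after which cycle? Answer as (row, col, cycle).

(row, col, cycle) = (1, 1, 3)

Under RS, C[1][1] lands at PE[1][1]:
  after 0 — PE[1][1] acc=0, pass-E 0, pass-S 0
  after 1 — PE[1][1] acc=0, pass-E 0, pass-S 0
  after 2 — PE[1][1] acc=34, pass-E 34, pass-S 4
  after 3 — PE[1][1] acc=22, pass-E 22, pass-S 2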